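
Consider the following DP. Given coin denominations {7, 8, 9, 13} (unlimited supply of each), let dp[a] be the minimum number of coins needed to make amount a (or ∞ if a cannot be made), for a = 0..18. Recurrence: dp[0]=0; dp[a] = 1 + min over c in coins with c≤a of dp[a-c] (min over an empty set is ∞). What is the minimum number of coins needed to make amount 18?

2

 a  0  1  2  3  4  5  6  7  8  9 10 11 12 13 14 15 16 17 18
dp  0  -  -  -  -  -  -  1  1  1  -  -  -  1  2  2  2  2  2
(- denotes ∞ / unreachable)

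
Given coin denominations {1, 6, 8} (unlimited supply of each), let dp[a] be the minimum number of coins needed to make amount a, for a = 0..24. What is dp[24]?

3

 a  0  1  2  3  4  5  6  7  8  9 10 11 12 13 14 15 16 17 18 19 20 21 22 23 24
dp  0  1  2  3  4  5  1  2  1  2  3  4  2  3  2  3  2  3  3  4  3  4  3  4  3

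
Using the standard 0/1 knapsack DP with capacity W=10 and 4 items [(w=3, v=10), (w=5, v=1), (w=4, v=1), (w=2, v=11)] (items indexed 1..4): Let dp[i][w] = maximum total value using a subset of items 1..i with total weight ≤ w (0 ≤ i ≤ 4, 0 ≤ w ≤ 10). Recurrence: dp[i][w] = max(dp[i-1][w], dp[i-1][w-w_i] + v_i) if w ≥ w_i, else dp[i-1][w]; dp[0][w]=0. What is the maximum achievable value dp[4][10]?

22

i\w   0   1   2   3   4   5   6   7   8   9  10
  0   0   0   0   0   0   0   0   0   0   0   0
  1   0   0   0  10  10  10  10  10  10  10  10
  2   0   0   0  10  10  10  10  10  11  11  11
  3   0   0   0  10  10  10  10  11  11  11  11
  4   0   0  11  11  11  21  21  21  21  22  22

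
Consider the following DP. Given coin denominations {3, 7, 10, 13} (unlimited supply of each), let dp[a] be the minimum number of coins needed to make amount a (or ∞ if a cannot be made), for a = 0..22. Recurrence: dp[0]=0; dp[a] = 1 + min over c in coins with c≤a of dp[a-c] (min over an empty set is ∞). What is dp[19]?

 a  0  1  2  3  4  5  6  7  8  9 10 11 12 13 14 15 16 17 18 19 20 21 22
dp  0  -  -  1  -  -  2  1  -  3  1  -  4  1  2  5  2  2  6  3  2  3  4
(- denotes ∞ / unreachable)

3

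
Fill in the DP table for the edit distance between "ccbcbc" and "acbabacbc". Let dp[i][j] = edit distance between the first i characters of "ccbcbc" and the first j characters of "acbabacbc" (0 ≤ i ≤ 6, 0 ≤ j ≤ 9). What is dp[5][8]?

   ''  a  c  b  a  b  a  c  b  c
''  0  1  2  3  4  5  6  7  8  9
 c  1  1  1  2  3  4  5  6  7  8
 c  2  2  1  2  3  4  5  5  6  7
 b  3  3  2  1  2  3  4  5  5  6
 c  4  4  3  2  2  3  4  4  5  5
 b  5  5  4  3  3  2  3  4  4  5
 c  6  6  5  4  4  3  3  3  4  4

4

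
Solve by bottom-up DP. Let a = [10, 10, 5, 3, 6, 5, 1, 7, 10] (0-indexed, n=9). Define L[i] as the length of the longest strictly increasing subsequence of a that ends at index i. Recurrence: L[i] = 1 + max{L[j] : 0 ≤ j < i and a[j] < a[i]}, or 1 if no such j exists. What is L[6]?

1

   i    0    1    2    3    4    5    6    7    8
a[i]   10   10    5    3    6    5    1    7   10
L[i]    1    1    1    1    2    2    1    3    4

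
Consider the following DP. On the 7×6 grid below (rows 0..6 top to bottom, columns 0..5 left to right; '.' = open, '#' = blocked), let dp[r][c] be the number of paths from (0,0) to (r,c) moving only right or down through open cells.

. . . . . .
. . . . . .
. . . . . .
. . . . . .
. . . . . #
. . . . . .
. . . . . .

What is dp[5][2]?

21

r\c   0   1   2   3   4   5
  0   1   1   1   1   1   1
  1   1   2   3   4   5   6
  2   1   3   6  10  15  21
  3   1   4  10  20  35  56
  4   1   5  15  35  70   0
  5   1   6  21  56 126 126
  6   1   7  28  84 210 336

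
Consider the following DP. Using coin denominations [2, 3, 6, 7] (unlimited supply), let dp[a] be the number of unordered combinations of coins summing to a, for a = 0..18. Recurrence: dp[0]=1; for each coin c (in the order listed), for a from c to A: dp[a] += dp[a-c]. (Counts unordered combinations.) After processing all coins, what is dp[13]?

after  coin     0     1     2     3     4     5     6     7     8     9    10    11    12    13    14    15    16    17    18
          2     1     0     1     0     1     0     1     0     1     0     1     0     1     0     1     0     1     0     1
          3     1     0     1     1     1     1     2     1     2     2     2     2     3     2     3     3     3     3     4
          6     1     0     1     1     1     1     3     1     3     3     3     3     6     3     6     6     6     6    10
          7     1     0     1     1     1     1     3     2     3     4     4     4     7     6     8     9    10    10    14

6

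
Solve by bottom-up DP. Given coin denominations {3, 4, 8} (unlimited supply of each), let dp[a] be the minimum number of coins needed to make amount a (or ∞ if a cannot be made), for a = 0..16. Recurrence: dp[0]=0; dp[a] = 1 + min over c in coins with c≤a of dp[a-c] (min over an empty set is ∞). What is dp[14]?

 a  0  1  2  3  4  5  6  7  8  9 10 11 12 13 14 15 16
dp  0  -  -  1  1  -  2  2  1  3  3  2  2  4  3  3  2
(- denotes ∞ / unreachable)

3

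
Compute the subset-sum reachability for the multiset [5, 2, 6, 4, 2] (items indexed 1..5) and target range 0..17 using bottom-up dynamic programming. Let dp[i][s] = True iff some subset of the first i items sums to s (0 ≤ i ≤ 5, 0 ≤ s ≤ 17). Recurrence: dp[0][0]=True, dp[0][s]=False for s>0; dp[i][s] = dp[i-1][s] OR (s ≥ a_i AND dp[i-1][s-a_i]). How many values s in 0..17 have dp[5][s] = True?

15

i\s   0   1   2   3   4   5   6   7   8   9  10  11  12  13  14  15  16  17
  0   T   F   F   F   F   F   F   F   F   F   F   F   F   F   F   F   F   F
  1   T   F   F   F   F   T   F   F   F   F   F   F   F   F   F   F   F   F
  2   T   F   T   F   F   T   F   T   F   F   F   F   F   F   F   F   F   F
  3   T   F   T   F   F   T   T   T   T   F   F   T   F   T   F   F   F   F
  4   T   F   T   F   T   T   T   T   T   T   T   T   T   T   F   T   F   T
  5   T   F   T   F   T   T   T   T   T   T   T   T   T   T   T   T   F   T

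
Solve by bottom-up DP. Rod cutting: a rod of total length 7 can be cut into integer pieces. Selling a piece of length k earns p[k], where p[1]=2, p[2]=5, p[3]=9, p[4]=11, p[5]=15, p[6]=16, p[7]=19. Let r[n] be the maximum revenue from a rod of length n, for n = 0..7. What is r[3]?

9

   n    0    1    2    3    4    5    6    7
r[n]    0    2    5    9   11   15   18   20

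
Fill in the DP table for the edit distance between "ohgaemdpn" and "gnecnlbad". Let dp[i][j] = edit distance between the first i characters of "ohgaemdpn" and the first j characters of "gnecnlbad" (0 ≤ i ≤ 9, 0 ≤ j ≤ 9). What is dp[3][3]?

   ''  g  n  e  c  n  l  b  a  d
''  0  1  2  3  4  5  6  7  8  9
 o  1  1  2  3  4  5  6  7  8  9
 h  2  2  2  3  4  5  6  7  8  9
 g  3  2  3  3  4  5  6  7  8  9
 a  4  3  3  4  4  5  6  7  7  8
 e  5  4  4  3  4  5  6  7  8  8
 m  6  5  5  4  4  5  6  7  8  9
 d  7  6  6  5  5  5  6  7  8  8
 p  8  7  7  6  6  6  6  7  8  9
 n  9  8  7  7  7  6  7  7  8  9

3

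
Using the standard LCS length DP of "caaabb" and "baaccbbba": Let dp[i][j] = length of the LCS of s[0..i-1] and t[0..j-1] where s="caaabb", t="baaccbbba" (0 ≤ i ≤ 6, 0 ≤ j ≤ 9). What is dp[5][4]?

2

   ''  b  a  a  c  c  b  b  b  a
''  0  0  0  0  0  0  0  0  0  0
 c  0  0  0  0  1  1  1  1  1  1
 a  0  0  1  1  1  1  1  1  1  2
 a  0  0  1  2  2  2  2  2  2  2
 a  0  0  1  2  2  2  2  2  2  3
 b  0  1  1  2  2  2  3  3  3  3
 b  0  1  1  2  2  2  3  4  4  4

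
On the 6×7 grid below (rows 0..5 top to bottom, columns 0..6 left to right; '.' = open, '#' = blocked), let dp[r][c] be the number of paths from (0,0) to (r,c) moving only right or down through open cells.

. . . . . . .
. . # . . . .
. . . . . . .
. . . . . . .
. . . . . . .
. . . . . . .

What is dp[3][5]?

26

r\c   0   1   2   3   4   5   6
  0   1   1   1   1   1   1   1
  1   1   2   0   1   2   3   4
  2   1   3   3   4   6   9  13
  3   1   4   7  11  17  26  39
  4   1   5  12  23  40  66 105
  5   1   6  18  41  81 147 252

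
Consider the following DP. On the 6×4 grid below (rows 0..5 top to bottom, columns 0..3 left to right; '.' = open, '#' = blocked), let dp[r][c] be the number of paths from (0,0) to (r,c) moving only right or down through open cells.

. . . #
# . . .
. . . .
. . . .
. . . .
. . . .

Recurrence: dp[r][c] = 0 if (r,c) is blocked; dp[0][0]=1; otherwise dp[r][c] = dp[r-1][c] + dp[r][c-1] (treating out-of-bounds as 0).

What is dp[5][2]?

6

r\c   0   1   2   3
  0   1   1   1   0
  1   0   1   2   2
  2   0   1   3   5
  3   0   1   4   9
  4   0   1   5  14
  5   0   1   6  20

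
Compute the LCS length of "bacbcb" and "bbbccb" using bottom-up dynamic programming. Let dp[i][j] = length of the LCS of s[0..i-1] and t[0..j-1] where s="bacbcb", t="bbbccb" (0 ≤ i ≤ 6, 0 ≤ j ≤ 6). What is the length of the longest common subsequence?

4

   ''  b  b  b  c  c  b
''  0  0  0  0  0  0  0
 b  0  1  1  1  1  1  1
 a  0  1  1  1  1  1  1
 c  0  1  1  1  2  2  2
 b  0  1  2  2  2  2  3
 c  0  1  2  2  3  3  3
 b  0  1  2  3  3  3  4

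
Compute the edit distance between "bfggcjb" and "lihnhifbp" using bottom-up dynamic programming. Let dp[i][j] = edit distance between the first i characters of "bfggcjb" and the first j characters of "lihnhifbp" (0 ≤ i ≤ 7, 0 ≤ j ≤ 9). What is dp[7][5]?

   ''  l  i  h  n  h  i  f  b  p
''  0  1  2  3  4  5  6  7  8  9
 b  1  1  2  3  4  5  6  7  7  8
 f  2  2  2  3  4  5  6  6  7  8
 g  3  3  3  3  4  5  6  7  7  8
 g  4  4  4  4  4  5  6  7  8  8
 c  5  5  5  5  5  5  6  7  8  9
 j  6  6  6  6  6  6  6  7  8  9
 b  7  7  7  7  7  7  7  7  7  8

7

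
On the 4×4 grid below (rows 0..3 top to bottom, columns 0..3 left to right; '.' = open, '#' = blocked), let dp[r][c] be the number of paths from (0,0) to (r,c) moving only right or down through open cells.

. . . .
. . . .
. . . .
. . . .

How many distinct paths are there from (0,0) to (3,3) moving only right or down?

r\c   0   1   2   3
  0   1   1   1   1
  1   1   2   3   4
  2   1   3   6  10
  3   1   4  10  20

20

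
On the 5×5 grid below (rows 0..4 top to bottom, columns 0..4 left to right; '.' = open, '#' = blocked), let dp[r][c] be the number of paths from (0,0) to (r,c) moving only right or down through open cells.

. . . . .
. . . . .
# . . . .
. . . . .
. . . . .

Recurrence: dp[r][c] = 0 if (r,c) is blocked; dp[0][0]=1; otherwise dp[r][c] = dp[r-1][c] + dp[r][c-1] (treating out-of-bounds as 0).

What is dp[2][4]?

14

r\c   0   1   2   3   4
  0   1   1   1   1   1
  1   1   2   3   4   5
  2   0   2   5   9  14
  3   0   2   7  16  30
  4   0   2   9  25  55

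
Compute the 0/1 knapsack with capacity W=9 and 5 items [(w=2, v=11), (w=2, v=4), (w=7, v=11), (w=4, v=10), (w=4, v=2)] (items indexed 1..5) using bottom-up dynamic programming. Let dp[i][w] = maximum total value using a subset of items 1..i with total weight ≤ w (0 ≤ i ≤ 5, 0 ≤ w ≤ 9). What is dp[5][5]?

i\w   0   1   2   3   4   5   6   7   8   9
  0   0   0   0   0   0   0   0   0   0   0
  1   0   0  11  11  11  11  11  11  11  11
  2   0   0  11  11  15  15  15  15  15  15
  3   0   0  11  11  15  15  15  15  15  22
  4   0   0  11  11  15  15  21  21  25  25
  5   0   0  11  11  15  15  21  21  25  25

15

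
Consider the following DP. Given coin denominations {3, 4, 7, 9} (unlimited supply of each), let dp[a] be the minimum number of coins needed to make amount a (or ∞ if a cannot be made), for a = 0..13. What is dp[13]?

2

 a  0  1  2  3  4  5  6  7  8  9 10 11 12 13
dp  0  -  -  1  1  -  2  1  2  1  2  2  2  2
(- denotes ∞ / unreachable)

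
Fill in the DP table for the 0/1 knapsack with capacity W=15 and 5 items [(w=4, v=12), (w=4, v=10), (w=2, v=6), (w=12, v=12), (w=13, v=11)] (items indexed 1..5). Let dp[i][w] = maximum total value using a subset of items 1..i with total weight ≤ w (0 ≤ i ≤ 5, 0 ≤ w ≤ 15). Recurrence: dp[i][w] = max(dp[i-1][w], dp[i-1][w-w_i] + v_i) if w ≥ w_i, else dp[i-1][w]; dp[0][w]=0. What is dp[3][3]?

6

i\w   0   1   2   3   4   5   6   7   8   9  10  11  12  13  14  15
  0   0   0   0   0   0   0   0   0   0   0   0   0   0   0   0   0
  1   0   0   0   0  12  12  12  12  12  12  12  12  12  12  12  12
  2   0   0   0   0  12  12  12  12  22  22  22  22  22  22  22  22
  3   0   0   6   6  12  12  18  18  22  22  28  28  28  28  28  28
  4   0   0   6   6  12  12  18  18  22  22  28  28  28  28  28  28
  5   0   0   6   6  12  12  18  18  22  22  28  28  28  28  28  28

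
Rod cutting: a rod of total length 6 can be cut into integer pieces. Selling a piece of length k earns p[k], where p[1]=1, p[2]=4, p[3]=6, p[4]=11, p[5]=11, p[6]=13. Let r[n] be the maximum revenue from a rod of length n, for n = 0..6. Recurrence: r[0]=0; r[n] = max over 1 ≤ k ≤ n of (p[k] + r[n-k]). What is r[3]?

6

   n    0    1    2    3    4    5    6
r[n]    0    1    4    6   11   12   15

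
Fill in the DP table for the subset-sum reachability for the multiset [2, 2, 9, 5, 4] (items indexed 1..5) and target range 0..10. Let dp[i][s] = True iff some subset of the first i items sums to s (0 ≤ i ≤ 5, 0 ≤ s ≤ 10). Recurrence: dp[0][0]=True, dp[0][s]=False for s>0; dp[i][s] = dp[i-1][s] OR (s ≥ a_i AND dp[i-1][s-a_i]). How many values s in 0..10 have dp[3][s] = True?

i\s   0   1   2   3   4   5   6   7   8   9  10
  0   T   F   F   F   F   F   F   F   F   F   F
  1   T   F   T   F   F   F   F   F   F   F   F
  2   T   F   T   F   T   F   F   F   F   F   F
  3   T   F   T   F   T   F   F   F   F   T   F
  4   T   F   T   F   T   T   F   T   F   T   F
  5   T   F   T   F   T   T   T   T   T   T   F

4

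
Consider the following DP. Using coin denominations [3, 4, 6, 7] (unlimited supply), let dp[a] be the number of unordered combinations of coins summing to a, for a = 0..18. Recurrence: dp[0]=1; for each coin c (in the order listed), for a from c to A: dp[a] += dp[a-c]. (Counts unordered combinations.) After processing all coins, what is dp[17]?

after  coin     0     1     2     3     4     5     6     7     8     9    10    11    12    13    14    15    16    17    18
          3     1     0     0     1     0     0     1     0     0     1     0     0     1     0     0     1     0     0     1
          4     1     0     0     1     1     0     1     1     1     1     1     1     2     1     1     2     2     1     2
          6     1     0     0     1     1     0     2     1     1     2     2     1     4     2     2     4     4     2     6
          7     1     0     0     1     1     0     2     2     1     2     3     2     4     4     4     5     6     5     8

5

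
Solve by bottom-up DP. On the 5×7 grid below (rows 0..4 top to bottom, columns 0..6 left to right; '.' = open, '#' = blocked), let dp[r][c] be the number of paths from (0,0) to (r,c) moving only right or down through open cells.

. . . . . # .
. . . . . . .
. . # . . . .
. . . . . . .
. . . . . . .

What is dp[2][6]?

r\c   0   1   2   3   4   5   6
  0   1   1   1   1   1   0   0
  1   1   2   3   4   5   5   5
  2   1   3   0   4   9  14  19
  3   1   4   4   8  17  31  50
  4   1   5   9  17  34  65 115

19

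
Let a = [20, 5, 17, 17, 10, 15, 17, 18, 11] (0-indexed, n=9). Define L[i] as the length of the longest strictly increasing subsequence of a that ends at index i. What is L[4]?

   i    0    1    2    3    4    5    6    7    8
a[i]   20    5   17   17   10   15   17   18   11
L[i]    1    1    2    2    2    3    4    5    3

2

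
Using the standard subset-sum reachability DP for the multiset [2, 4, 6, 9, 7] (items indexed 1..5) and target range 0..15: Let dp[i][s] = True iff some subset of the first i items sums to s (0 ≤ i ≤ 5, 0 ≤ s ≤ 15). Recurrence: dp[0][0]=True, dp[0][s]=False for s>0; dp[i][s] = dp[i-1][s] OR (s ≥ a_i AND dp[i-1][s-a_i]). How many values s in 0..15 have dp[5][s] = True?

i\s   0   1   2   3   4   5   6   7   8   9  10  11  12  13  14  15
  0   T   F   F   F   F   F   F   F   F   F   F   F   F   F   F   F
  1   T   F   T   F   F   F   F   F   F   F   F   F   F   F   F   F
  2   T   F   T   F   T   F   T   F   F   F   F   F   F   F   F   F
  3   T   F   T   F   T   F   T   F   T   F   T   F   T   F   F   F
  4   T   F   T   F   T   F   T   F   T   T   T   T   T   T   F   T
  5   T   F   T   F   T   F   T   T   T   T   T   T   T   T   F   T

12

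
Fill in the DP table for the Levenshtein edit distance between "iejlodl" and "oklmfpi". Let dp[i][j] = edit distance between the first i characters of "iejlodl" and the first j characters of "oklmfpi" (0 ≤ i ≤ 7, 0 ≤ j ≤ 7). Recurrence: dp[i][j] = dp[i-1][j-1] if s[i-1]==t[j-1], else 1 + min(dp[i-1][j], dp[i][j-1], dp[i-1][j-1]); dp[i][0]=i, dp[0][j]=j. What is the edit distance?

   ''  o  k  l  m  f  p  i
''  0  1  2  3  4  5  6  7
 i  1  1  2  3  4  5  6  6
 e  2  2  2  3  4  5  6  7
 j  3  3  3  3  4  5  6  7
 l  4  4  4  3  4  5  6  7
 o  5  4  5  4  4  5  6  7
 d  6  5  5  5  5  5  6  7
 l  7  6  6  5  6  6  6  7

7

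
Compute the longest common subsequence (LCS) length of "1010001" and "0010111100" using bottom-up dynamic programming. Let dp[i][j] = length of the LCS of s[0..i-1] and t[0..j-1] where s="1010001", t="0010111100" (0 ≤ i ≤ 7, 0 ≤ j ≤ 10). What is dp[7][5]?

4

   ''  0  0  1  0  1  1  1  1  0  0
''  0  0  0  0  0  0  0  0  0  0  0
 1  0  0  0  1  1  1  1  1  1  1  1
 0  0  1  1  1  2  2  2  2  2  2  2
 1  0  1  1  2  2  3  3  3  3  3  3
 0  0  1  2  2  3  3  3  3  3  4  4
 0  0  1  2  2  3  3  3  3  3  4  5
 0  0  1  2  2  3  3  3  3  3  4  5
 1  0  1  2  3  3  4  4  4  4  4  5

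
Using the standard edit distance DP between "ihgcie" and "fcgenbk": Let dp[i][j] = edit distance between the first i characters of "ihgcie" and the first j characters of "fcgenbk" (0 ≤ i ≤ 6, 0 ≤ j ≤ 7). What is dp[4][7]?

   ''  f  c  g  e  n  b  k
''  0  1  2  3  4  5  6  7
 i  1  1  2  3  4  5  6  7
 h  2  2  2  3  4  5  6  7
 g  3  3  3  2  3  4  5  6
 c  4  4  3  3  3  4  5  6
 i  5  5  4  4  4  4  5  6
 e  6  6  5  5  4  5  5  6

6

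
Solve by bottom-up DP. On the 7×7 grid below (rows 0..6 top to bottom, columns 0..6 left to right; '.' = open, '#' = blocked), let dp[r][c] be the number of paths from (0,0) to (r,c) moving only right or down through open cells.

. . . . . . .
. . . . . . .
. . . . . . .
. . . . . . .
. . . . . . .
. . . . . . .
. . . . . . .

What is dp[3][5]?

56

r\c   0   1   2   3   4   5   6
  0   1   1   1   1   1   1   1
  1   1   2   3   4   5   6   7
  2   1   3   6  10  15  21  28
  3   1   4  10  20  35  56  84
  4   1   5  15  35  70 126 210
  5   1   6  21  56 126 252 462
  6   1   7  28  84 210 462 924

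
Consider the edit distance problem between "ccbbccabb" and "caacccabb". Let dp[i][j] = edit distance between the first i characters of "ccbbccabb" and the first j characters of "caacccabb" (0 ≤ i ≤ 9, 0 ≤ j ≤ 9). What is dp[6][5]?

3

   ''  c  a  a  c  c  c  a  b  b
''  0  1  2  3  4  5  6  7  8  9
 c  1  0  1  2  3  4  5  6  7  8
 c  2  1  1  2  2  3  4  5  6  7
 b  3  2  2  2  3  3  4  5  5  6
 b  4  3  3  3  3  4  4  5  5  5
 c  5  4  4  4  3  3  4  5  6  6
 c  6  5  5  5  4  3  3  4  5  6
 a  7  6  5  5  5  4  4  3  4  5
 b  8  7  6  6  6  5  5  4  3  4
 b  9  8  7  7  7  6  6  5  4  3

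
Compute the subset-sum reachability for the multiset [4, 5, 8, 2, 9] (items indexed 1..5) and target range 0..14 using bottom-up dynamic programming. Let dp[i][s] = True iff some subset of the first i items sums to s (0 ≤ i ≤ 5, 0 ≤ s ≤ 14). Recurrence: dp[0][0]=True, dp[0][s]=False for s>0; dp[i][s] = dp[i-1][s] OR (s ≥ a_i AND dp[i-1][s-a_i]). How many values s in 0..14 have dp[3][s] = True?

7

i\s   0   1   2   3   4   5   6   7   8   9  10  11  12  13  14
  0   T   F   F   F   F   F   F   F   F   F   F   F   F   F   F
  1   T   F   F   F   T   F   F   F   F   F   F   F   F   F   F
  2   T   F   F   F   T   T   F   F   F   T   F   F   F   F   F
  3   T   F   F   F   T   T   F   F   T   T   F   F   T   T   F
  4   T   F   T   F   T   T   T   T   T   T   T   T   T   T   T
  5   T   F   T   F   T   T   T   T   T   T   T   T   T   T   T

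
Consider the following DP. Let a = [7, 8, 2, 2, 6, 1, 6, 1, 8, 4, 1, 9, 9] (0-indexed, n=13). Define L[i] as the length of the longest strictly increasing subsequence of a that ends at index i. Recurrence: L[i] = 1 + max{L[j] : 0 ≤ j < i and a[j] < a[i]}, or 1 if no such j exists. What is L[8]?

3

   i    0    1    2    3    4    5    6    7    8    9   10   11   12
a[i]    7    8    2    2    6    1    6    1    8    4    1    9    9
L[i]    1    2    1    1    2    1    2    1    3    2    1    4    4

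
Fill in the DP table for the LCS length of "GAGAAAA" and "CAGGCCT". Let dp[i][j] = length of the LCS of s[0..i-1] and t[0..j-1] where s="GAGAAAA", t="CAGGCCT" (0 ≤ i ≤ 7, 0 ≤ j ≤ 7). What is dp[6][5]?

   ''  C  A  G  G  C  C  T
''  0  0  0  0  0  0  0  0
 G  0  0  0  1  1  1  1  1
 A  0  0  1  1  1  1  1  1
 G  0  0  1  2  2  2  2  2
 A  0  0  1  2  2  2  2  2
 A  0  0  1  2  2  2  2  2
 A  0  0  1  2  2  2  2  2
 A  0  0  1  2  2  2  2  2

2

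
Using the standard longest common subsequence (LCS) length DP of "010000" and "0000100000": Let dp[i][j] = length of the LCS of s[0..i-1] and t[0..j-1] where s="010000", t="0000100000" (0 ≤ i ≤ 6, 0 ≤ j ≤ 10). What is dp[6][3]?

   ''  0  0  0  0  1  0  0  0  0  0
''  0  0  0  0  0  0  0  0  0  0  0
 0  0  1  1  1  1  1  1  1  1  1  1
 1  0  1  1  1  1  2  2  2  2  2  2
 0  0  1  2  2  2  2  3  3  3  3  3
 0  0  1  2  3  3  3  3  4  4  4  4
 0  0  1  2  3  4  4  4  4  5  5  5
 0  0  1  2  3  4  4  5  5  5  6  6

3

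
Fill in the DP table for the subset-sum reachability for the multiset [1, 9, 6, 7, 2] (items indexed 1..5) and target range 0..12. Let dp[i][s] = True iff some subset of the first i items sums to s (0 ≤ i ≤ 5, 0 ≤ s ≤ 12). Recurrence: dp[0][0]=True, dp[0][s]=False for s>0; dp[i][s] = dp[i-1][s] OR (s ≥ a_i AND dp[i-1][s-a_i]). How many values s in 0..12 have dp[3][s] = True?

i\s   0   1   2   3   4   5   6   7   8   9  10  11  12
  0   T   F   F   F   F   F   F   F   F   F   F   F   F
  1   T   T   F   F   F   F   F   F   F   F   F   F   F
  2   T   T   F   F   F   F   F   F   F   T   T   F   F
  3   T   T   F   F   F   F   T   T   F   T   T   F   F
  4   T   T   F   F   F   F   T   T   T   T   T   F   F
  5   T   T   T   T   F   F   T   T   T   T   T   T   T

6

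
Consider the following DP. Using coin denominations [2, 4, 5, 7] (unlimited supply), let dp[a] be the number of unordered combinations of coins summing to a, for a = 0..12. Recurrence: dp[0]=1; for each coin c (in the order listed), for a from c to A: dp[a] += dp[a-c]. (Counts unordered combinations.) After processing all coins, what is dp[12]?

after  coin     0     1     2     3     4     5     6     7     8     9    10    11    12
          2     1     0     1     0     1     0     1     0     1     0     1     0     1
          4     1     0     1     0     2     0     2     0     3     0     3     0     4
          5     1     0     1     0     2     1     2     1     3     2     4     2     5
          7     1     0     1     0     2     1     2     2     3     3     4     4     6

6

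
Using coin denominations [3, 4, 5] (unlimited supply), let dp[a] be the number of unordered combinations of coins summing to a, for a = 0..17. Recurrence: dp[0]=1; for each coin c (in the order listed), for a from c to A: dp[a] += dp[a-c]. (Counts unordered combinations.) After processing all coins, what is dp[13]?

after  coin     0     1     2     3     4     5     6     7     8     9    10    11    12    13    14    15    16    17
          3     1     0     0     1     0     0     1     0     0     1     0     0     1     0     0     1     0     0
          4     1     0     0     1     1     0     1     1     1     1     1     1     2     1     1     2     2     1
          5     1     0     0     1     1     1     1     1     2     2     2     2     3     3     3     4     4     4

3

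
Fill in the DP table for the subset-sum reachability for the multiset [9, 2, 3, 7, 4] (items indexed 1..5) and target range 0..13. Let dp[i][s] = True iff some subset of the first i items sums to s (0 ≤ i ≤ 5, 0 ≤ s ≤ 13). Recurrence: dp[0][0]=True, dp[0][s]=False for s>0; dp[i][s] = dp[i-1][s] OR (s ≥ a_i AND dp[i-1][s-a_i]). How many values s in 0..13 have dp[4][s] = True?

9

i\s   0   1   2   3   4   5   6   7   8   9  10  11  12  13
  0   T   F   F   F   F   F   F   F   F   F   F   F   F   F
  1   T   F   F   F   F   F   F   F   F   T   F   F   F   F
  2   T   F   T   F   F   F   F   F   F   T   F   T   F   F
  3   T   F   T   T   F   T   F   F   F   T   F   T   T   F
  4   T   F   T   T   F   T   F   T   F   T   T   T   T   F
  5   T   F   T   T   T   T   T   T   F   T   T   T   T   T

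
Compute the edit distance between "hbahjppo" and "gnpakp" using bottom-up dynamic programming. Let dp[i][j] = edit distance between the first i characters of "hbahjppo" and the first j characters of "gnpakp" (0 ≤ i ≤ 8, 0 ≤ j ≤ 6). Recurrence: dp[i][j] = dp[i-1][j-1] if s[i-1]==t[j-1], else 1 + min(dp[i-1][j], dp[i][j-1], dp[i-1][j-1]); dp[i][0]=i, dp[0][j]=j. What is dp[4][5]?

   ''  g  n  p  a  k  p
''  0  1  2  3  4  5  6
 h  1  1  2  3  4  5  6
 b  2  2  2  3  4  5  6
 a  3  3  3  3  3  4  5
 h  4  4  4  4  4  4  5
 j  5  5  5  5  5  5  5
 p  6  6  6  5  6  6  5
 p  7  7  7  6  6  7  6
 o  8  8  8  7  7  7  7

4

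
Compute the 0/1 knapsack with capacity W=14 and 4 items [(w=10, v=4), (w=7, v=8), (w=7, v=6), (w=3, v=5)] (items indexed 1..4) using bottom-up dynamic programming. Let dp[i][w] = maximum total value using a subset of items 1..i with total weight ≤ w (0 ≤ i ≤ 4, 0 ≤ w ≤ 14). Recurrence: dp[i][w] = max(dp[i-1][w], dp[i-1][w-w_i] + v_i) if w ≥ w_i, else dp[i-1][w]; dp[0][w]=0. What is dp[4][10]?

13

i\w   0   1   2   3   4   5   6   7   8   9  10  11  12  13  14
  0   0   0   0   0   0   0   0   0   0   0   0   0   0   0   0
  1   0   0   0   0   0   0   0   0   0   0   4   4   4   4   4
  2   0   0   0   0   0   0   0   8   8   8   8   8   8   8   8
  3   0   0   0   0   0   0   0   8   8   8   8   8   8   8  14
  4   0   0   0   5   5   5   5   8   8   8  13  13  13  13  14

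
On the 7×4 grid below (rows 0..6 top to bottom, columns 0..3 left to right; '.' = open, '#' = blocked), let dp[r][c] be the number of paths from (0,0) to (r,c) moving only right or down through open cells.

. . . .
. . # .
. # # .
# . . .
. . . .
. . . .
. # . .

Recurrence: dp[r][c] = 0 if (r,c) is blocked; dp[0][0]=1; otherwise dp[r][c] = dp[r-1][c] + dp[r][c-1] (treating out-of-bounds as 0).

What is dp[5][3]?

r\c   0   1   2   3
  0   1   1   1   1
  1   1   2   0   1
  2   1   0   0   1
  3   0   0   0   1
  4   0   0   0   1
  5   0   0   0   1
  6   0   0   0   1

1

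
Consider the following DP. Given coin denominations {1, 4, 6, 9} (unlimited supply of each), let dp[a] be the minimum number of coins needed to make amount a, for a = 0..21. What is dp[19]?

 a  0  1  2  3  4  5  6  7  8  9 10 11 12 13 14 15 16 17 18 19 20 21
dp  0  1  2  3  1  2  1  2  2  1  2  3  2  2  3  2  3  3  2  3  4  3

3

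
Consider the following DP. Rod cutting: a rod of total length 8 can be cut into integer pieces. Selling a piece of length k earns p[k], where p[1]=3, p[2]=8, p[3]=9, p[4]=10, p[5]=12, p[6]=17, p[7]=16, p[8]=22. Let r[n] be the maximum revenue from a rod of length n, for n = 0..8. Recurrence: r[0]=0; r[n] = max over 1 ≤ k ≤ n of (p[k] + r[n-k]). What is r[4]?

   n    0    1    2    3    4    5    6    7    8
r[n]    0    3    8   11   16   19   24   27   32

16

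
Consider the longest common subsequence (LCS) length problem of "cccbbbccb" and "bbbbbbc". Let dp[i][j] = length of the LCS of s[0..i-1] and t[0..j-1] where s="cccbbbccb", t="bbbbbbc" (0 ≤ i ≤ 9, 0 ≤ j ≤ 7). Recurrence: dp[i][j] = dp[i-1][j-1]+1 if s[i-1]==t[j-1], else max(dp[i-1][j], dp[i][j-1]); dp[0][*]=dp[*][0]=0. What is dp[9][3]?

3

   ''  b  b  b  b  b  b  c
''  0  0  0  0  0  0  0  0
 c  0  0  0  0  0  0  0  1
 c  0  0  0  0  0  0  0  1
 c  0  0  0  0  0  0  0  1
 b  0  1  1  1  1  1  1  1
 b  0  1  2  2  2  2  2  2
 b  0  1  2  3  3  3  3  3
 c  0  1  2  3  3  3  3  4
 c  0  1  2  3  3  3  3  4
 b  0  1  2  3  4  4  4  4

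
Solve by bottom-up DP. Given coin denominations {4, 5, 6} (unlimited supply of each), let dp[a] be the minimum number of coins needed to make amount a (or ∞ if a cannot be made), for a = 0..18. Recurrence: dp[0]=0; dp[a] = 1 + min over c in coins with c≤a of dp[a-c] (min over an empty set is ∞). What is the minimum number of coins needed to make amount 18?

 a  0  1  2  3  4  5  6  7  8  9 10 11 12 13 14 15 16 17 18
dp  0  -  -  -  1  1  1  -  2  2  2  2  2  3  3  3  3  3  3
(- denotes ∞ / unreachable)

3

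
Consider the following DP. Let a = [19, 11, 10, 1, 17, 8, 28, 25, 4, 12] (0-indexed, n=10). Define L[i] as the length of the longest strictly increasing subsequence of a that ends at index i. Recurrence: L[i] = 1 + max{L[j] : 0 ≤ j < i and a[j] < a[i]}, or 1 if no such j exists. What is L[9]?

   i    0    1    2    3    4    5    6    7    8    9
a[i]   19   11   10    1   17    8   28   25    4   12
L[i]    1    1    1    1    2    2    3    3    2    3

3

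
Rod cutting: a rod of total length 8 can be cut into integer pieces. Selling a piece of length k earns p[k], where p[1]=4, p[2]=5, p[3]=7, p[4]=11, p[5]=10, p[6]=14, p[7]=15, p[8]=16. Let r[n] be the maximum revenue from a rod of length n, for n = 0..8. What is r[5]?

20

   n    0    1    2    3    4    5    6    7    8
r[n]    0    4    8   12   16   20   24   28   32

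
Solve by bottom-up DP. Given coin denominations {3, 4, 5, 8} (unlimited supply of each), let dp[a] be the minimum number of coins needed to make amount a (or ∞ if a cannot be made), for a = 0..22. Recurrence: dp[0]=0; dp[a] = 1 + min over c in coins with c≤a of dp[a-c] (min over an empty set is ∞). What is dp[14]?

 a  0  1  2  3  4  5  6  7  8  9 10 11 12 13 14 15 16 17 18 19 20 21 22
dp  0  -  -  1  1  1  2  2  1  2  2  2  2  2  3  3  2  3  3  3  3  3  4
(- denotes ∞ / unreachable)

3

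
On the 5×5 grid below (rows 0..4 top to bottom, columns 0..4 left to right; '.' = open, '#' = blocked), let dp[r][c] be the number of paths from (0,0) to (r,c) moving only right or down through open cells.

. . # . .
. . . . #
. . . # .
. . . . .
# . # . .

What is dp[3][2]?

9

r\c   0   1   2   3   4
  0   1   1   0   0   0
  1   1   2   2   2   0
  2   1   3   5   0   0
  3   1   4   9   9   9
  4   0   4   0   9  18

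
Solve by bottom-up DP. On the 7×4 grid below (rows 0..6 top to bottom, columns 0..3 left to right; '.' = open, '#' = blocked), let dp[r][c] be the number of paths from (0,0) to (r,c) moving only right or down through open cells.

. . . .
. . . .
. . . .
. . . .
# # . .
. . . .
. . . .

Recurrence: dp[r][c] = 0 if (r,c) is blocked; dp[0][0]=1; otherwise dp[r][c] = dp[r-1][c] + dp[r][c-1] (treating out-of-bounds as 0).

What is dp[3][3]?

r\c   0   1   2   3
  0   1   1   1   1
  1   1   2   3   4
  2   1   3   6  10
  3   1   4  10  20
  4   0   0  10  30
  5   0   0  10  40
  6   0   0  10  50

20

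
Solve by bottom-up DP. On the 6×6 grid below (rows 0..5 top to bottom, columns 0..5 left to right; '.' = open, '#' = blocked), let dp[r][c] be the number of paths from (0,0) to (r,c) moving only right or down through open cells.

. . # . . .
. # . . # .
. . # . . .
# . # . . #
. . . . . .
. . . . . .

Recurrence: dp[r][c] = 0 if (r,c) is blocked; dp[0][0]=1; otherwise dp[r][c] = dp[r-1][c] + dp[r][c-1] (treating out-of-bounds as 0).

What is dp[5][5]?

5

r\c   0   1   2   3   4   5
  0   1   1   0   0   0   0
  1   1   0   0   0   0   0
  2   1   1   0   0   0   0
  3   0   1   0   0   0   0
  4   0   1   1   1   1   1
  5   0   1   2   3   4   5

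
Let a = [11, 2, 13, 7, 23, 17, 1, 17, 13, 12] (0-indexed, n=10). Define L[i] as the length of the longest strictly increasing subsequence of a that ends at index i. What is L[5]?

3

   i    0    1    2    3    4    5    6    7    8    9
a[i]   11    2   13    7   23   17    1   17   13   12
L[i]    1    1    2    2    3    3    1    3    3    3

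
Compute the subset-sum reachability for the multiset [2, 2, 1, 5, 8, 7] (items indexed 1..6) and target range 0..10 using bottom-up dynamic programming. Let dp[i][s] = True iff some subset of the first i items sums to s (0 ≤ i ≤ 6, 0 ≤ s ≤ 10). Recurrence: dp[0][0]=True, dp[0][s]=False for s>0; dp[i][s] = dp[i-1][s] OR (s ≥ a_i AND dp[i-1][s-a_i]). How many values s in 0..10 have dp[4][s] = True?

i\s   0   1   2   3   4   5   6   7   8   9  10
  0   T   F   F   F   F   F   F   F   F   F   F
  1   T   F   T   F   F   F   F   F   F   F   F
  2   T   F   T   F   T   F   F   F   F   F   F
  3   T   T   T   T   T   T   F   F   F   F   F
  4   T   T   T   T   T   T   T   T   T   T   T
  5   T   T   T   T   T   T   T   T   T   T   T
  6   T   T   T   T   T   T   T   T   T   T   T

11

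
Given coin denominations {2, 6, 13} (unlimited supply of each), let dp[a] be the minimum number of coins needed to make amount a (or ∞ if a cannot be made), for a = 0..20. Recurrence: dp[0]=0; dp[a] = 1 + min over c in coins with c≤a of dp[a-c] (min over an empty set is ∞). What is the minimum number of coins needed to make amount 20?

 a  0  1  2  3  4  5  6  7  8  9 10 11 12 13 14 15 16 17 18 19 20
dp  0  -  1  -  2  -  1  -  2  -  3  -  2  1  3  2  4  3  3  2  4
(- denotes ∞ / unreachable)

4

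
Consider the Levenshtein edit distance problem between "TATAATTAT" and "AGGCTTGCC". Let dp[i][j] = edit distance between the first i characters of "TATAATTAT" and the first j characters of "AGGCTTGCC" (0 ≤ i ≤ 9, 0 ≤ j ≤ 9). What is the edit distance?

   ''  A  G  G  C  T  T  G  C  C
''  0  1  2  3  4  5  6  7  8  9
 T  1  1  2  3  4  4  5  6  7  8
 A  2  1  2  3  4  5  5  6  7  8
 T  3  2  2  3  4  4  5  6  7  8
 A  4  3  3  3  4  5  5  6  7  8
 A  5  4  4  4  4  5  6  6  7  8
 T  6  5  5  5  5  4  5  6  7  8
 T  7  6  6  6  6  5  4  5  6  7
 A  8  7  7  7  7  6  5  5  6  7
 T  9  8  8  8  8  7  6  6  6  7

7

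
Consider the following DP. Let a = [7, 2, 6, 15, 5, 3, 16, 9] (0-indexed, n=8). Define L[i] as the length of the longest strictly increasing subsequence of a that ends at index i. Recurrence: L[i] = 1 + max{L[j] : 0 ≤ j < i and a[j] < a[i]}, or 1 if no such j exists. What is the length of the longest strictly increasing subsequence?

4

   i    0    1    2    3    4    5    6    7
a[i]    7    2    6   15    5    3   16    9
L[i]    1    1    2    3    2    2    4    3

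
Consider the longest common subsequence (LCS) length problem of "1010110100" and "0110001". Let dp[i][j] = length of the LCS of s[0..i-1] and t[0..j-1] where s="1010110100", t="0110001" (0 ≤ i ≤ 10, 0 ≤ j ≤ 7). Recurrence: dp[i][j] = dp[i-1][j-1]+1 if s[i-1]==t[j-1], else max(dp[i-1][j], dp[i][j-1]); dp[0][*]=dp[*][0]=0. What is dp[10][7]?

6

   ''  0  1  1  0  0  0  1
''  0  0  0  0  0  0  0  0
 1  0  0  1  1  1  1  1  1
 0  0  1  1  1  2  2  2  2
 1  0  1  2  2  2  2  2  3
 0  0  1  2  2  3  3  3  3
 1  0  1  2  3  3  3  3  4
 1  0  1  2  3  3  3  3  4
 0  0  1  2  3  4  4  4  4
 1  0  1  2  3  4  4  4  5
 0  0  1  2  3  4  5  5  5
 0  0  1  2  3  4  5  6  6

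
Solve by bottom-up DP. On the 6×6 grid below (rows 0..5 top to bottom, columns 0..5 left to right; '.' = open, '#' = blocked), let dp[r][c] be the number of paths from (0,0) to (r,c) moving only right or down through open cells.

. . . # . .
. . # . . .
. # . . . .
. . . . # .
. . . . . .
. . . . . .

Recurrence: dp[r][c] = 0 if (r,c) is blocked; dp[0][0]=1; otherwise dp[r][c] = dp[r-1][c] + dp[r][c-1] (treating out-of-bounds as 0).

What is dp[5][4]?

14

r\c   0   1   2   3   4   5
  0   1   1   1   0   0   0
  1   1   2   0   0   0   0
  2   1   0   0   0   0   0
  3   1   1   1   1   0   0
  4   1   2   3   4   4   4
  5   1   3   6  10  14  18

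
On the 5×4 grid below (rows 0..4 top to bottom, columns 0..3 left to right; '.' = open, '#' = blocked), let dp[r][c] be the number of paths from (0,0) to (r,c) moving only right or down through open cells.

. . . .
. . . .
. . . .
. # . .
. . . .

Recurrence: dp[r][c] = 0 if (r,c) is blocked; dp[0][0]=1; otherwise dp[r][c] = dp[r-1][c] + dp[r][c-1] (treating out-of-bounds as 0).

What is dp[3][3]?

r\c   0   1   2   3
  0   1   1   1   1
  1   1   2   3   4
  2   1   3   6  10
  3   1   0   6  16
  4   1   1   7  23

16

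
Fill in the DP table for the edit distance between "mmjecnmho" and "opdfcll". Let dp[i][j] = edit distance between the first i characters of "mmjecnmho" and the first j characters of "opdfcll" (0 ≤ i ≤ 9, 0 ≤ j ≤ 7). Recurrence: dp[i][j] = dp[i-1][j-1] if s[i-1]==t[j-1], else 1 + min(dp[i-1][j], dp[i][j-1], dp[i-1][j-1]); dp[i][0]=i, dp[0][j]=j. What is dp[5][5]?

4

   ''  o  p  d  f  c  l  l
''  0  1  2  3  4  5  6  7
 m  1  1  2  3  4  5  6  7
 m  2  2  2  3  4  5  6  7
 j  3  3  3  3  4  5  6  7
 e  4  4  4  4  4  5  6  7
 c  5  5  5  5  5  4  5  6
 n  6  6  6  6  6  5  5  6
 m  7  7  7  7  7  6  6  6
 h  8  8  8  8  8  7  7  7
 o  9  8  9  9  9  8  8  8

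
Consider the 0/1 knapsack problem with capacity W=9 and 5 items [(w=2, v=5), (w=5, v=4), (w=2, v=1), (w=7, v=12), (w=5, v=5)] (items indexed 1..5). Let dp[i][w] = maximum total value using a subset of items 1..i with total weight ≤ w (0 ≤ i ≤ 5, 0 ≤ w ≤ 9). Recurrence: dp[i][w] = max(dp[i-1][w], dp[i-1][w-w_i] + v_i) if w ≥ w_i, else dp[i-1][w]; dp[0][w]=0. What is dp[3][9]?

i\w   0   1   2   3   4   5   6   7   8   9
  0   0   0   0   0   0   0   0   0   0   0
  1   0   0   5   5   5   5   5   5   5   5
  2   0   0   5   5   5   5   5   9   9   9
  3   0   0   5   5   6   6   6   9   9  10
  4   0   0   5   5   6   6   6  12  12  17
  5   0   0   5   5   6   6   6  12  12  17

10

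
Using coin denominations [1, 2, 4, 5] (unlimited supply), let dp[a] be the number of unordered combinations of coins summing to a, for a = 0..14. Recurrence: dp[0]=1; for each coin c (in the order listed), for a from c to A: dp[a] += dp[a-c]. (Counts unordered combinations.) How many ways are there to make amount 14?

33

after  coin     0     1     2     3     4     5     6     7     8     9    10    11    12    13    14
          1     1     1     1     1     1     1     1     1     1     1     1     1     1     1     1
          2     1     1     2     2     3     3     4     4     5     5     6     6     7     7     8
          4     1     1     2     2     4     4     6     6     9     9    12    12    16    16    20
          5     1     1     2     2     4     5     7     8    11    13    17    19    24    27    33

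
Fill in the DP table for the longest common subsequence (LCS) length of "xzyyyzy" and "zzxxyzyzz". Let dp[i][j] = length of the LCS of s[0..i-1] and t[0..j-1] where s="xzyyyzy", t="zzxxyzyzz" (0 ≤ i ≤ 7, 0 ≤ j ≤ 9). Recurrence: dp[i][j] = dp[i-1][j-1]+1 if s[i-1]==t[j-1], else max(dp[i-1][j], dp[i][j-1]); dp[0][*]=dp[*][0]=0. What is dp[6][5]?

   ''  z  z  x  x  y  z  y  z  z
''  0  0  0  0  0  0  0  0  0  0
 x  0  0  0  1  1  1  1  1  1  1
 z  0  1  1  1  1  1  2  2  2  2
 y  0  1  1  1  1  2  2  3  3  3
 y  0  1  1  1  1  2  2  3  3  3
 y  0  1  1  1  1  2  2  3  3  3
 z  0  1  2  2  2  2  3  3  4  4
 y  0  1  2  2  2  3  3  4  4  4

2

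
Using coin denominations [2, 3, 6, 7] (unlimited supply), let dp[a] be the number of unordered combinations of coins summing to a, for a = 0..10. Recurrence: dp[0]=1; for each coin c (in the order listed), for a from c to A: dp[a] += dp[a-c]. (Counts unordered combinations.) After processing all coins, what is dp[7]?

2

after  coin     0     1     2     3     4     5     6     7     8     9    10
          2     1     0     1     0     1     0     1     0     1     0     1
          3     1     0     1     1     1     1     2     1     2     2     2
          6     1     0     1     1     1     1     3     1     3     3     3
          7     1     0     1     1     1     1     3     2     3     4     4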